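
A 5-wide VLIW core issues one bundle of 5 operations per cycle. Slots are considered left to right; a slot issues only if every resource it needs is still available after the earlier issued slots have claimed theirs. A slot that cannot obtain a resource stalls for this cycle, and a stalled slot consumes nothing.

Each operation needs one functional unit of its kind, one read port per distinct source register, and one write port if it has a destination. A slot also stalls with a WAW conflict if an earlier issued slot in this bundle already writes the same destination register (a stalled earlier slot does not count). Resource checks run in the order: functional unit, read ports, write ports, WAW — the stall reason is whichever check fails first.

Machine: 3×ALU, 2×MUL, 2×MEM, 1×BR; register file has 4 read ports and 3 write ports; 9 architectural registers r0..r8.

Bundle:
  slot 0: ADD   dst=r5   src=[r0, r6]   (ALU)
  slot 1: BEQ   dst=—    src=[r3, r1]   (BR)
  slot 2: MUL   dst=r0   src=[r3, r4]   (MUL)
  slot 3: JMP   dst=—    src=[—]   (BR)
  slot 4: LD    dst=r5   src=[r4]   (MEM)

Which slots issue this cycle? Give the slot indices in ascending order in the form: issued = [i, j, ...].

(0) want 1×ALU +2rd +1wr — yes → AL2|MU2|ME2|BR1|rd2|wr2
(1) want 1×BR +2rd +0wr — yes → AL2|MU2|ME2|BR0|rd0|wr2
(2) want 1×MUL +2rd +1wr — RD_PORT → AL2|MU2|ME2|BR0|rd0|wr2
(3) want 1×BR +0rd +0wr — FU → AL2|MU2|ME2|BR0|rd0|wr2
(4) want 1×MEM +1rd +1wr — RD_PORT → AL2|MU2|ME2|BR0|rd0|wr2

issued = [0, 1]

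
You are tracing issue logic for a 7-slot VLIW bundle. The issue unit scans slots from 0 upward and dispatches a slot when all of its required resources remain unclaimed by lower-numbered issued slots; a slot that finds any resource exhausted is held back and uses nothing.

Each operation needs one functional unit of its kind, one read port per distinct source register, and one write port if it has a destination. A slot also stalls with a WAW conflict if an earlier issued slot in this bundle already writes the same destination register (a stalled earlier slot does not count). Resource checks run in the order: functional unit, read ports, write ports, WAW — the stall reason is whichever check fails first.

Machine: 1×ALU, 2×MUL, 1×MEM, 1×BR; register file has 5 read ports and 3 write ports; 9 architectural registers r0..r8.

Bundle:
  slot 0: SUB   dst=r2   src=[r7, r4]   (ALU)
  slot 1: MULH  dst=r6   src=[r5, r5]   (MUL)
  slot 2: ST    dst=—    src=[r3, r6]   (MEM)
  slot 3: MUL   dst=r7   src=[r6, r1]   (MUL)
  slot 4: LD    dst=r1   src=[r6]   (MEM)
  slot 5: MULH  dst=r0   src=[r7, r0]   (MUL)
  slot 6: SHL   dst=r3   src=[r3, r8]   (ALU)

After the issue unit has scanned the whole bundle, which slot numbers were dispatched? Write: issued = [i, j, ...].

[0] ALU needs rd=2 wr=1: ok; after: ALU=0 MUL=2 MEM=1 BR=1, R=3, W=2
[1] MUL needs rd=1 wr=1: ok; after: ALU=0 MUL=1 MEM=1 BR=1, R=2, W=1
[2] MEM needs rd=2 wr=0: ok; after: ALU=0 MUL=1 MEM=0 BR=1, R=0, W=1
[3] MUL needs rd=2 wr=1: RD_PORT; after: ALU=0 MUL=1 MEM=0 BR=1, R=0, W=1
[4] MEM needs rd=1 wr=1: FU; after: ALU=0 MUL=1 MEM=0 BR=1, R=0, W=1
[5] MUL needs rd=2 wr=1: RD_PORT; after: ALU=0 MUL=1 MEM=0 BR=1, R=0, W=1
[6] ALU needs rd=2 wr=1: FU; after: ALU=0 MUL=1 MEM=0 BR=1, R=0, W=1

issued = [0, 1, 2]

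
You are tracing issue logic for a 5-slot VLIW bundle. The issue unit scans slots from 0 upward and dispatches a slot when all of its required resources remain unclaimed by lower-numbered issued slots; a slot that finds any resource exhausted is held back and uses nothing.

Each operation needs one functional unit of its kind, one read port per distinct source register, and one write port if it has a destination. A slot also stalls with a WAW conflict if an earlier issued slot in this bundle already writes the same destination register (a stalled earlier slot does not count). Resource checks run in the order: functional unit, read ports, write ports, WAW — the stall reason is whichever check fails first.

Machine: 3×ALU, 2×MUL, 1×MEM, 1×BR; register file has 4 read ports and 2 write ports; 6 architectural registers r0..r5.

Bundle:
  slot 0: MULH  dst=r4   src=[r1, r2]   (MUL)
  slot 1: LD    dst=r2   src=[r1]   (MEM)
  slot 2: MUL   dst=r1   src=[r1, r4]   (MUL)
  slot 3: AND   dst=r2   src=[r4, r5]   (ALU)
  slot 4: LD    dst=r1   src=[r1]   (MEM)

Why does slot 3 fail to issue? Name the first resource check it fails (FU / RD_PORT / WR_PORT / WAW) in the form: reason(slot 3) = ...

reason(slot 3) = RD_PORT

#0 MUL src=r1,r2 dispatched  <A:3 Mu:1 Ld:1 B:1 rd:2 wr:1>
#1 MEM src=r1 dispatched  <A:3 Mu:1 Ld:0 B:1 rd:1 wr:0>
#2 MUL src=r1,r4 held:RD_PORT  <A:3 Mu:1 Ld:0 B:1 rd:1 wr:0>
#3 ALU src=r4,r5 held:RD_PORT  <A:3 Mu:1 Ld:0 B:1 rd:1 wr:0>
#4 MEM src=r1 held:FU  <A:3 Mu:1 Ld:0 B:1 rd:1 wr:0>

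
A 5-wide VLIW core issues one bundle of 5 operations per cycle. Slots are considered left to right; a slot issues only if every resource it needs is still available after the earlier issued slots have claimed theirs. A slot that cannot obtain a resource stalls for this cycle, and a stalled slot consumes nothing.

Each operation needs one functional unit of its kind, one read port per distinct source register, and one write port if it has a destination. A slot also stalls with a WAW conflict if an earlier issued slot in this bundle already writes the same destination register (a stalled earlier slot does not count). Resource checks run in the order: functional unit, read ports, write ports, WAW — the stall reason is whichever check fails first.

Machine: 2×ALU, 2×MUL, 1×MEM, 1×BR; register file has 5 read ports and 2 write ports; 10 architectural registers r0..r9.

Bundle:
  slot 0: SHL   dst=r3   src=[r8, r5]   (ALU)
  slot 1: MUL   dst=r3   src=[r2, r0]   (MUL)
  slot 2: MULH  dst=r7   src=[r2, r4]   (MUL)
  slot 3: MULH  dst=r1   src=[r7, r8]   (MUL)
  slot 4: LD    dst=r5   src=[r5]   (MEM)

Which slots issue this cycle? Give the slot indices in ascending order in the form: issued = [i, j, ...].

issued = [0, 2]

(0) want 1×ALU +2rd +1wr — yes → AL1|MU2|ME1|BR1|rd3|wr1
(1) want 1×MUL +2rd +1wr — WAW → AL1|MU2|ME1|BR1|rd3|wr1
(2) want 1×MUL +2rd +1wr — yes → AL1|MU1|ME1|BR1|rd1|wr0
(3) want 1×MUL +2rd +1wr — RD_PORT → AL1|MU1|ME1|BR1|rd1|wr0
(4) want 1×MEM +1rd +1wr — WR_PORT → AL1|MU1|ME1|BR1|rd1|wr0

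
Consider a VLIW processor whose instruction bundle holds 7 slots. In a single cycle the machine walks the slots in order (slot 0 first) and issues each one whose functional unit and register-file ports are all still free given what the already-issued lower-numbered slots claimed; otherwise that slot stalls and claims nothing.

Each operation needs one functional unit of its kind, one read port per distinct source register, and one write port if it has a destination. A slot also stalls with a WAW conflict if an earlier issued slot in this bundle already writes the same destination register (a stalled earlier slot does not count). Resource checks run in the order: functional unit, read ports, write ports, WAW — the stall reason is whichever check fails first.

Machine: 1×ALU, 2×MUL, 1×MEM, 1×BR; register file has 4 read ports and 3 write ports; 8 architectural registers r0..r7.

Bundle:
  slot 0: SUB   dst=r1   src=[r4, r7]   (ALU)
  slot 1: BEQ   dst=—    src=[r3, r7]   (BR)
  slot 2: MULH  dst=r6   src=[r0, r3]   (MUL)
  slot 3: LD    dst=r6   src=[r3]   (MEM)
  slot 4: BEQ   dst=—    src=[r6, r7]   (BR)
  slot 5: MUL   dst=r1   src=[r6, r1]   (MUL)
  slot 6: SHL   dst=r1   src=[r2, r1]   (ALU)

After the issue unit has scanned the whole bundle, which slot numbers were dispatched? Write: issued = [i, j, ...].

#0 ALU src=r4,r7 dispatched  <A:0 Mu:2 Ld:1 B:1 rd:2 wr:2>
#1 BR src=r3,r7 dispatched  <A:0 Mu:2 Ld:1 B:0 rd:0 wr:2>
#2 MUL src=r0,r3 held:RD_PORT  <A:0 Mu:2 Ld:1 B:0 rd:0 wr:2>
#3 MEM src=r3 held:RD_PORT  <A:0 Mu:2 Ld:1 B:0 rd:0 wr:2>
#4 BR src=r6,r7 held:FU  <A:0 Mu:2 Ld:1 B:0 rd:0 wr:2>
#5 MUL src=r6,r1 held:RD_PORT  <A:0 Mu:2 Ld:1 B:0 rd:0 wr:2>
#6 ALU src=r2,r1 held:FU  <A:0 Mu:2 Ld:1 B:0 rd:0 wr:2>

issued = [0, 1]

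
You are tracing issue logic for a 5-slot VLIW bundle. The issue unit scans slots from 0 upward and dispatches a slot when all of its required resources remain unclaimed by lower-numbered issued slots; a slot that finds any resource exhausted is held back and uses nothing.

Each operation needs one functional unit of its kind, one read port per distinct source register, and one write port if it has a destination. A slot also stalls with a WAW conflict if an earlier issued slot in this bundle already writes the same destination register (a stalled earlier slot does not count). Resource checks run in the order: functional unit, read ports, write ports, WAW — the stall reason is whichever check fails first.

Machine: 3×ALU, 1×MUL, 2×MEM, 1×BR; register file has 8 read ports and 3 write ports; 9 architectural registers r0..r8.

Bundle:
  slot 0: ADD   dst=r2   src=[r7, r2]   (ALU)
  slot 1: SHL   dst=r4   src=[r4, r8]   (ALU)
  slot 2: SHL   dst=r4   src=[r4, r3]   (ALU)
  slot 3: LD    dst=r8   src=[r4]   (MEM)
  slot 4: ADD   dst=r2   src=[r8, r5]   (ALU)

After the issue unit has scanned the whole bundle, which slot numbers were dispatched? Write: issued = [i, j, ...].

(0) want 1×ALU +2rd +1wr — yes → AL2|MU1|ME2|BR1|rd6|wr2
(1) want 1×ALU +2rd +1wr — yes → AL1|MU1|ME2|BR1|rd4|wr1
(2) want 1×ALU +2rd +1wr — WAW → AL1|MU1|ME2|BR1|rd4|wr1
(3) want 1×MEM +1rd +1wr — yes → AL1|MU1|ME1|BR1|rd3|wr0
(4) want 1×ALU +2rd +1wr — WR_PORT → AL1|MU1|ME1|BR1|rd3|wr0

issued = [0, 1, 3]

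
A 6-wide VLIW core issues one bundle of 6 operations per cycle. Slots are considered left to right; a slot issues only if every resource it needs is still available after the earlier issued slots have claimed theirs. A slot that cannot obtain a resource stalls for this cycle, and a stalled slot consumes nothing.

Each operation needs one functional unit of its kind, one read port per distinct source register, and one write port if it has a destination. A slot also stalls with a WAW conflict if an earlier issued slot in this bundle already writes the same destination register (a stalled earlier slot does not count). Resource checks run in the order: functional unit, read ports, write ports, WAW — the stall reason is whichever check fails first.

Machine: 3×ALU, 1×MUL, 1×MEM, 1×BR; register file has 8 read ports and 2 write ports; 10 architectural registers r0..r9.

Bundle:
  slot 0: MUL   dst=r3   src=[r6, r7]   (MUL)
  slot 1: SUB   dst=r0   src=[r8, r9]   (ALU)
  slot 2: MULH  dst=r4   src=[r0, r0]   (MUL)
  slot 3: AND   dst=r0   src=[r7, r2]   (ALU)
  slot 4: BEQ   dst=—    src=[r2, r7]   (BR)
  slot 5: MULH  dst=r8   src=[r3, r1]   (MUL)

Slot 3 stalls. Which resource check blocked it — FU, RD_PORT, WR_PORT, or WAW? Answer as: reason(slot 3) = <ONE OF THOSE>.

slot 0 (MUL): ISSUE — free A3,Mu0,Ld1,B1 rp6 wp1
slot 1 (ALU): ISSUE — free A2,Mu0,Ld1,B1 rp4 wp0
slot 2 (MUL): stall FU — free A2,Mu0,Ld1,B1 rp4 wp0
slot 3 (ALU): stall WR_PORT — free A2,Mu0,Ld1,B1 rp4 wp0
slot 4 (BR): ISSUE — free A2,Mu0,Ld1,B0 rp2 wp0
slot 5 (MUL): stall FU — free A2,Mu0,Ld1,B0 rp2 wp0

reason(slot 3) = WR_PORT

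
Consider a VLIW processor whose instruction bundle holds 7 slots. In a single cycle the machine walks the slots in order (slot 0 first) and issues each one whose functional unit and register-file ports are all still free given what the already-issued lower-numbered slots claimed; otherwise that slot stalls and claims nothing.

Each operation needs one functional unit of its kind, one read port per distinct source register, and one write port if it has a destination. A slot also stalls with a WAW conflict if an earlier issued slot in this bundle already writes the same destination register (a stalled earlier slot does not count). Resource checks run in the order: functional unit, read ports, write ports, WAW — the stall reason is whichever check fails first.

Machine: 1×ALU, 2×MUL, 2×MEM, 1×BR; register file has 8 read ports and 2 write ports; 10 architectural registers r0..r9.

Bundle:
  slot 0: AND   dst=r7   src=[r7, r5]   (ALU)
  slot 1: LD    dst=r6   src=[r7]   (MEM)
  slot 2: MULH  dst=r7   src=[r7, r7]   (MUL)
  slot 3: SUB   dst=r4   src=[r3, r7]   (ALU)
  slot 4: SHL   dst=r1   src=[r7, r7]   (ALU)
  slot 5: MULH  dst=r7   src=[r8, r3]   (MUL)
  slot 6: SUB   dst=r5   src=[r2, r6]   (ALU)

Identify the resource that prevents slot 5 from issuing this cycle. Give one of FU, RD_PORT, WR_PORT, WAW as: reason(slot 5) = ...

  0. ALU→r7 ⇒ go  {0A/2Mu/2Ld/1B | 6r 1w}
  1. MEM→r6 ⇒ go  {0A/2Mu/1Ld/1B | 5r 0w}
  2. MUL→r7 ⇒ no(WR_PORT)  {0A/2Mu/1Ld/1B | 5r 0w}
  3. ALU→r4 ⇒ no(FU)  {0A/2Mu/1Ld/1B | 5r 0w}
  4. ALU→r1 ⇒ no(FU)  {0A/2Mu/1Ld/1B | 5r 0w}
  5. MUL→r7 ⇒ no(WR_PORT)  {0A/2Mu/1Ld/1B | 5r 0w}
  6. ALU→r5 ⇒ no(FU)  {0A/2Mu/1Ld/1B | 5r 0w}

reason(slot 5) = WR_PORT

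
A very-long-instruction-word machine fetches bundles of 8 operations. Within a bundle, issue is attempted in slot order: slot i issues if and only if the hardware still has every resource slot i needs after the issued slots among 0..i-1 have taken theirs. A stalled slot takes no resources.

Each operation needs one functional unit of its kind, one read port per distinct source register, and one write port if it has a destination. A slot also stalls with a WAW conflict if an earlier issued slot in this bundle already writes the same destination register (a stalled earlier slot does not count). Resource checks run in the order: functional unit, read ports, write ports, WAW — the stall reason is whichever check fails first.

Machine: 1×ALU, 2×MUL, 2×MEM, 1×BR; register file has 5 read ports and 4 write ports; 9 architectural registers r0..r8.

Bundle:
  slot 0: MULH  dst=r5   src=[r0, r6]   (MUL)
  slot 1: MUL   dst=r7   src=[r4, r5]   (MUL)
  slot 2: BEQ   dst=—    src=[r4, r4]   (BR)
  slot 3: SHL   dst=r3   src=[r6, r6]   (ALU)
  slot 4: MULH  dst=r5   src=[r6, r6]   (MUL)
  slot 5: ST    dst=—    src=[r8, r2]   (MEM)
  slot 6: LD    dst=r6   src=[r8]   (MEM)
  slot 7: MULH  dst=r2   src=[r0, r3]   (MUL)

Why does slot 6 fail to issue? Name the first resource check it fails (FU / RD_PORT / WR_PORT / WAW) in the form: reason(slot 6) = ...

reason(slot 6) = RD_PORT

#0 MUL src=r0,r6 dispatched  <A:1 Mu:1 Ld:2 B:1 rd:3 wr:3>
#1 MUL src=r4,r5 dispatched  <A:1 Mu:0 Ld:2 B:1 rd:1 wr:2>
#2 BR src=r4,r4 dispatched  <A:1 Mu:0 Ld:2 B:0 rd:0 wr:2>
#3 ALU src=r6,r6 held:RD_PORT  <A:1 Mu:0 Ld:2 B:0 rd:0 wr:2>
#4 MUL src=r6,r6 held:FU  <A:1 Mu:0 Ld:2 B:0 rd:0 wr:2>
#5 MEM src=r8,r2 held:RD_PORT  <A:1 Mu:0 Ld:2 B:0 rd:0 wr:2>
#6 MEM src=r8 held:RD_PORT  <A:1 Mu:0 Ld:2 B:0 rd:0 wr:2>
#7 MUL src=r0,r3 held:FU  <A:1 Mu:0 Ld:2 B:0 rd:0 wr:2>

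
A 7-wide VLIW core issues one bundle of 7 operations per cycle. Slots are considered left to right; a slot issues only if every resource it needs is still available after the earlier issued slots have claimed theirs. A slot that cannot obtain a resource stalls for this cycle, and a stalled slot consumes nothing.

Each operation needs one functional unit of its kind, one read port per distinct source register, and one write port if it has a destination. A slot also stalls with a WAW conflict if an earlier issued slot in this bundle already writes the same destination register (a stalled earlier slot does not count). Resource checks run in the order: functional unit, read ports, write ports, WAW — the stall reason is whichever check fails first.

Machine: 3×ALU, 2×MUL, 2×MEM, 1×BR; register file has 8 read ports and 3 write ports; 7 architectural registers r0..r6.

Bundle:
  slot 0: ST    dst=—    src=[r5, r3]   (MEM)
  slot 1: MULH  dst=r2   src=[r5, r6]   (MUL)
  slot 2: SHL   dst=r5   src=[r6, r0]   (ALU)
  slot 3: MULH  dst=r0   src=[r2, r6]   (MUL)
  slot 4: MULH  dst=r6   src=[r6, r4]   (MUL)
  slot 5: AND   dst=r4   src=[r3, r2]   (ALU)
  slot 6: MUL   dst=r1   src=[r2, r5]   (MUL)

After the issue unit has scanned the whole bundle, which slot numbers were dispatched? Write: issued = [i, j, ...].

issued = [0, 1, 2, 3]

#0 MEM src=r5,r3 dispatched  <A:3 Mu:2 Ld:1 B:1 rd:6 wr:3>
#1 MUL src=r5,r6 dispatched  <A:3 Mu:1 Ld:1 B:1 rd:4 wr:2>
#2 ALU src=r6,r0 dispatched  <A:2 Mu:1 Ld:1 B:1 rd:2 wr:1>
#3 MUL src=r2,r6 dispatched  <A:2 Mu:0 Ld:1 B:1 rd:0 wr:0>
#4 MUL src=r6,r4 held:FU  <A:2 Mu:0 Ld:1 B:1 rd:0 wr:0>
#5 ALU src=r3,r2 held:RD_PORT  <A:2 Mu:0 Ld:1 B:1 rd:0 wr:0>
#6 MUL src=r2,r5 held:FU  <A:2 Mu:0 Ld:1 B:1 rd:0 wr:0>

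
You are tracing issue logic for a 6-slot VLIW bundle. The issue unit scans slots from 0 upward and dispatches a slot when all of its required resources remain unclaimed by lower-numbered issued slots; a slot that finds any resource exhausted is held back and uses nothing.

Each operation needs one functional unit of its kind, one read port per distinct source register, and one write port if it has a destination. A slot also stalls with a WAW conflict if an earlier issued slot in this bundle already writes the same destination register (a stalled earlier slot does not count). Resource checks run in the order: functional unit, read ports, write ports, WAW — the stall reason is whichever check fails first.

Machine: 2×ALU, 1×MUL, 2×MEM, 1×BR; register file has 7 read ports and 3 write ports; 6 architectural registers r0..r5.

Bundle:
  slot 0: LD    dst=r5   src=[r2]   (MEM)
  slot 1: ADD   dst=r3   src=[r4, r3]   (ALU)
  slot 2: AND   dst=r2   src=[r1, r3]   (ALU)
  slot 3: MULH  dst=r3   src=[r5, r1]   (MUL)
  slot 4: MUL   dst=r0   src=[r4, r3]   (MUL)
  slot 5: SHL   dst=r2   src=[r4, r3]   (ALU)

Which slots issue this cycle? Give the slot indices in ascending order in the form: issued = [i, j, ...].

issued = [0, 1, 2]

  0. MEM→r5 ⇒ go  {2A/1Mu/1Ld/1B | 6r 2w}
  1. ALU→r3 ⇒ go  {1A/1Mu/1Ld/1B | 4r 1w}
  2. ALU→r2 ⇒ go  {0A/1Mu/1Ld/1B | 2r 0w}
  3. MUL→r3 ⇒ no(WR_PORT)  {0A/1Mu/1Ld/1B | 2r 0w}
  4. MUL→r0 ⇒ no(WR_PORT)  {0A/1Mu/1Ld/1B | 2r 0w}
  5. ALU→r2 ⇒ no(FU)  {0A/1Mu/1Ld/1B | 2r 0w}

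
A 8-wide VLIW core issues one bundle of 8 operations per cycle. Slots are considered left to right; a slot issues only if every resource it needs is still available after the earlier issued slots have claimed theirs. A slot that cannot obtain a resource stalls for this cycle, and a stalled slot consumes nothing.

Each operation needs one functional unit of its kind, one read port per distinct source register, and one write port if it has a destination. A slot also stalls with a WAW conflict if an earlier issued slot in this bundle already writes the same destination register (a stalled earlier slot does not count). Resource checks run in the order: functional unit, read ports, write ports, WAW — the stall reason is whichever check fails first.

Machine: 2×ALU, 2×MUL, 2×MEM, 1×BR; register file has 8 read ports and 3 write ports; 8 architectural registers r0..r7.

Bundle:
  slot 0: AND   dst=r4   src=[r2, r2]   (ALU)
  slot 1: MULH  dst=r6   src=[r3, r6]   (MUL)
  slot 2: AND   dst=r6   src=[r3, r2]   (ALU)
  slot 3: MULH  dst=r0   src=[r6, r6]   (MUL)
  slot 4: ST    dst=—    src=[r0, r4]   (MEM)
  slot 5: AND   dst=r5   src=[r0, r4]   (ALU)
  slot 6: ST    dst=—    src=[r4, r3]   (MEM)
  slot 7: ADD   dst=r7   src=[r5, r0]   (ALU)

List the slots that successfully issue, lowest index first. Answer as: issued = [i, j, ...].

issued = [0, 1, 3, 4, 6]

[0] ALU needs rd=1 wr=1: ok; after: ALU=1 MUL=2 MEM=2 BR=1, R=7, W=2
[1] MUL needs rd=2 wr=1: ok; after: ALU=1 MUL=1 MEM=2 BR=1, R=5, W=1
[2] ALU needs rd=2 wr=1: WAW; after: ALU=1 MUL=1 MEM=2 BR=1, R=5, W=1
[3] MUL needs rd=1 wr=1: ok; after: ALU=1 MUL=0 MEM=2 BR=1, R=4, W=0
[4] MEM needs rd=2 wr=0: ok; after: ALU=1 MUL=0 MEM=1 BR=1, R=2, W=0
[5] ALU needs rd=2 wr=1: WR_PORT; after: ALU=1 MUL=0 MEM=1 BR=1, R=2, W=0
[6] MEM needs rd=2 wr=0: ok; after: ALU=1 MUL=0 MEM=0 BR=1, R=0, W=0
[7] ALU needs rd=2 wr=1: RD_PORT; after: ALU=1 MUL=0 MEM=0 BR=1, R=0, W=0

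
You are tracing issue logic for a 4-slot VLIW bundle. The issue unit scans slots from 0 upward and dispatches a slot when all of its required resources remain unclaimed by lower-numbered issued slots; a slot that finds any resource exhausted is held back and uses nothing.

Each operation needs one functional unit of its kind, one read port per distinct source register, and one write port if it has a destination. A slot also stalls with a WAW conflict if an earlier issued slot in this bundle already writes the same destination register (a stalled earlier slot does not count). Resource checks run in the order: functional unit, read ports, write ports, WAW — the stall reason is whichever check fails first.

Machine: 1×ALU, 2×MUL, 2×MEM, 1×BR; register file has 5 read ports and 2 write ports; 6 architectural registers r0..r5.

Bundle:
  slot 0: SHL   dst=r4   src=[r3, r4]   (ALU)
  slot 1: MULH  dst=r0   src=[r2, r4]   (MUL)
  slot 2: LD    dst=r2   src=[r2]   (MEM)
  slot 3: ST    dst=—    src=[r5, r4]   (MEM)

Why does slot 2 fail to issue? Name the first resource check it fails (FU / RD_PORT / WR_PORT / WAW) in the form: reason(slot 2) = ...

  0. ALU→r4 ⇒ go  {0A/2Mu/2Ld/1B | 3r 1w}
  1. MUL→r0 ⇒ go  {0A/1Mu/2Ld/1B | 1r 0w}
  2. MEM→r2 ⇒ no(WR_PORT)  {0A/1Mu/2Ld/1B | 1r 0w}
  3. MEM ⇒ no(RD_PORT)  {0A/1Mu/2Ld/1B | 1r 0w}

reason(slot 2) = WR_PORT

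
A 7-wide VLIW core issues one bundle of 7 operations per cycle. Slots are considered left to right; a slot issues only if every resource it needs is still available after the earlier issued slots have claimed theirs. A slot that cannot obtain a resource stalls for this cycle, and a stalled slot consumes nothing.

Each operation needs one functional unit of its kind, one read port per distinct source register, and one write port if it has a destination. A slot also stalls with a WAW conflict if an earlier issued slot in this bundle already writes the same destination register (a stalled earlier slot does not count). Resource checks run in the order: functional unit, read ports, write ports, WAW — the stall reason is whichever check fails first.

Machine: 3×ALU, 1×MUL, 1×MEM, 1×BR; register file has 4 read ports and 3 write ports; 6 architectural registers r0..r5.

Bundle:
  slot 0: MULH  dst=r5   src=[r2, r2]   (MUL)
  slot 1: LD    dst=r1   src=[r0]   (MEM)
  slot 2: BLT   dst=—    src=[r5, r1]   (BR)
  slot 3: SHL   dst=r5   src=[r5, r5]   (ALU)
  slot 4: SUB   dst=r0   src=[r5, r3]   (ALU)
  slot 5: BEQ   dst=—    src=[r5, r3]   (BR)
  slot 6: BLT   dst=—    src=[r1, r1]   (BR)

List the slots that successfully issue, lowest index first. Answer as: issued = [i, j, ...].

(0) want 1×MUL +1rd +1wr — yes → AL3|MU0|ME1|BR1|rd3|wr2
(1) want 1×MEM +1rd +1wr — yes → AL3|MU0|ME0|BR1|rd2|wr1
(2) want 1×BR +2rd +0wr — yes → AL3|MU0|ME0|BR0|rd0|wr1
(3) want 1×ALU +1rd +1wr — RD_PORT → AL3|MU0|ME0|BR0|rd0|wr1
(4) want 1×ALU +2rd +1wr — RD_PORT → AL3|MU0|ME0|BR0|rd0|wr1
(5) want 1×BR +2rd +0wr — FU → AL3|MU0|ME0|BR0|rd0|wr1
(6) want 1×BR +1rd +0wr — FU → AL3|MU0|ME0|BR0|rd0|wr1

issued = [0, 1, 2]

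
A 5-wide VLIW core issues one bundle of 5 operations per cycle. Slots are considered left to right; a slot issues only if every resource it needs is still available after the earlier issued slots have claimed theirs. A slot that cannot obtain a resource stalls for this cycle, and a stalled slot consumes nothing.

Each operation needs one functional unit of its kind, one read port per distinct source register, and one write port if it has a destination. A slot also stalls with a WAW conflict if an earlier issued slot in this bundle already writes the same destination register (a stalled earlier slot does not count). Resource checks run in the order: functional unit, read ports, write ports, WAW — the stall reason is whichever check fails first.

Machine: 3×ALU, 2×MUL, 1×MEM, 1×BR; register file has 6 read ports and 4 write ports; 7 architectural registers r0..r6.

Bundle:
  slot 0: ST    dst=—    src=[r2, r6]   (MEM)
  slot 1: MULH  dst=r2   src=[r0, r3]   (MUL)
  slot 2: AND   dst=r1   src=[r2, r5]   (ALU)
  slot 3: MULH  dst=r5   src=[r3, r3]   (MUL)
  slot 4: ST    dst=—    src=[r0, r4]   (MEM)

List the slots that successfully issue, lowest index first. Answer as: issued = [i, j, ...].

issued = [0, 1, 2]

[0] MEM needs rd=2 wr=0: ok; after: ALU=3 MUL=2 MEM=0 BR=1, R=4, W=4
[1] MUL needs rd=2 wr=1: ok; after: ALU=3 MUL=1 MEM=0 BR=1, R=2, W=3
[2] ALU needs rd=2 wr=1: ok; after: ALU=2 MUL=1 MEM=0 BR=1, R=0, W=2
[3] MUL needs rd=1 wr=1: RD_PORT; after: ALU=2 MUL=1 MEM=0 BR=1, R=0, W=2
[4] MEM needs rd=2 wr=0: FU; after: ALU=2 MUL=1 MEM=0 BR=1, R=0, W=2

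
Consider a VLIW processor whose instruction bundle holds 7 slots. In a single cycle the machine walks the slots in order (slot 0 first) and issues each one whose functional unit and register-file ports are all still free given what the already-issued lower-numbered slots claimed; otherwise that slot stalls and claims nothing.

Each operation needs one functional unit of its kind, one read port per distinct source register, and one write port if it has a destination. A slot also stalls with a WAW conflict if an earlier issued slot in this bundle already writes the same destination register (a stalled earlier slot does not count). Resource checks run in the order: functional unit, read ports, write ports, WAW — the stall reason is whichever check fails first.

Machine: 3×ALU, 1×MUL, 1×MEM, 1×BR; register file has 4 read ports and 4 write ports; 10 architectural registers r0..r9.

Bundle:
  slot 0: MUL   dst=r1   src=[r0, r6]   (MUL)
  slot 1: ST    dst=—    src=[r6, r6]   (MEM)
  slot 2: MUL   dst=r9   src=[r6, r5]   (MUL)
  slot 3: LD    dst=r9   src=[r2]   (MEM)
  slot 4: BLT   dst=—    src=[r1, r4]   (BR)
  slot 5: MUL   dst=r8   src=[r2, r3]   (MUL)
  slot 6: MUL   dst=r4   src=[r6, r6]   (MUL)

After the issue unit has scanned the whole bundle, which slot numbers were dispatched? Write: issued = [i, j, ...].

issued = [0, 1]

(0) want 1×MUL +2rd +1wr — yes → AL3|MU0|ME1|BR1|rd2|wr3
(1) want 1×MEM +1rd +0wr — yes → AL3|MU0|ME0|BR1|rd1|wr3
(2) want 1×MUL +2rd +1wr — FU → AL3|MU0|ME0|BR1|rd1|wr3
(3) want 1×MEM +1rd +1wr — FU → AL3|MU0|ME0|BR1|rd1|wr3
(4) want 1×BR +2rd +0wr — RD_PORT → AL3|MU0|ME0|BR1|rd1|wr3
(5) want 1×MUL +2rd +1wr — FU → AL3|MU0|ME0|BR1|rd1|wr3
(6) want 1×MUL +1rd +1wr — FU → AL3|MU0|ME0|BR1|rd1|wr3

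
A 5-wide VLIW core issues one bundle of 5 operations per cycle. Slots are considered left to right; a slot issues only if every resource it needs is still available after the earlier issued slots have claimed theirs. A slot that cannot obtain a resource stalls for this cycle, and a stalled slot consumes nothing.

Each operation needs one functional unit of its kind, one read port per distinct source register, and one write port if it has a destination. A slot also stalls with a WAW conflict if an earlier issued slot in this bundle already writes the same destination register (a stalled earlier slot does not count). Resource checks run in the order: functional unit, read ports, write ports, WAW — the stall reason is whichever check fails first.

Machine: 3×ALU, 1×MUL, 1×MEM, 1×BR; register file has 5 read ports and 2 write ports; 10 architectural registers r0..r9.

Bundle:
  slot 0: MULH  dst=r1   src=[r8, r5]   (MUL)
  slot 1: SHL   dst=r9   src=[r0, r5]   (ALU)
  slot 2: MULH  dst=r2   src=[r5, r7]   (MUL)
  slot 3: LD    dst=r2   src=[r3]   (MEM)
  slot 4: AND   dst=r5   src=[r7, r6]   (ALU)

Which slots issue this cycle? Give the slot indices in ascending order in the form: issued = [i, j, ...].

issued = [0, 1]

slot 0 (MUL): ISSUE — free A3,Mu0,Ld1,B1 rp3 wp1
slot 1 (ALU): ISSUE — free A2,Mu0,Ld1,B1 rp1 wp0
slot 2 (MUL): stall FU — free A2,Mu0,Ld1,B1 rp1 wp0
slot 3 (MEM): stall WR_PORT — free A2,Mu0,Ld1,B1 rp1 wp0
slot 4 (ALU): stall RD_PORT — free A2,Mu0,Ld1,B1 rp1 wp0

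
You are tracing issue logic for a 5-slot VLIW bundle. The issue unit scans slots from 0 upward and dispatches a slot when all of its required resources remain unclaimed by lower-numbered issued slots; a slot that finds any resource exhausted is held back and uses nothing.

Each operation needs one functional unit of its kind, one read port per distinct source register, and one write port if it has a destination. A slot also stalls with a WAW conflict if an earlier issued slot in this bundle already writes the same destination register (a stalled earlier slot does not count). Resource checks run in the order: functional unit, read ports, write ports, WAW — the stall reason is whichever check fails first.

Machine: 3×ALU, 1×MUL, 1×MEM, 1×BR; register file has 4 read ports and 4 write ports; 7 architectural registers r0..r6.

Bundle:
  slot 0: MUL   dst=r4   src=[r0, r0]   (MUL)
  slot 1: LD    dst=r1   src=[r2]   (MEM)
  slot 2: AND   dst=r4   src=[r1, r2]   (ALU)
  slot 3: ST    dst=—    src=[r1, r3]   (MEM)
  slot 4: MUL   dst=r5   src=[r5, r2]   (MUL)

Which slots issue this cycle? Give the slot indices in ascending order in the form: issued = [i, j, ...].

slot 0 (MUL): ISSUE — free A3,Mu0,Ld1,B1 rp3 wp3
slot 1 (MEM): ISSUE — free A3,Mu0,Ld0,B1 rp2 wp2
slot 2 (ALU): stall WAW — free A3,Mu0,Ld0,B1 rp2 wp2
slot 3 (MEM): stall FU — free A3,Mu0,Ld0,B1 rp2 wp2
slot 4 (MUL): stall FU — free A3,Mu0,Ld0,B1 rp2 wp2

issued = [0, 1]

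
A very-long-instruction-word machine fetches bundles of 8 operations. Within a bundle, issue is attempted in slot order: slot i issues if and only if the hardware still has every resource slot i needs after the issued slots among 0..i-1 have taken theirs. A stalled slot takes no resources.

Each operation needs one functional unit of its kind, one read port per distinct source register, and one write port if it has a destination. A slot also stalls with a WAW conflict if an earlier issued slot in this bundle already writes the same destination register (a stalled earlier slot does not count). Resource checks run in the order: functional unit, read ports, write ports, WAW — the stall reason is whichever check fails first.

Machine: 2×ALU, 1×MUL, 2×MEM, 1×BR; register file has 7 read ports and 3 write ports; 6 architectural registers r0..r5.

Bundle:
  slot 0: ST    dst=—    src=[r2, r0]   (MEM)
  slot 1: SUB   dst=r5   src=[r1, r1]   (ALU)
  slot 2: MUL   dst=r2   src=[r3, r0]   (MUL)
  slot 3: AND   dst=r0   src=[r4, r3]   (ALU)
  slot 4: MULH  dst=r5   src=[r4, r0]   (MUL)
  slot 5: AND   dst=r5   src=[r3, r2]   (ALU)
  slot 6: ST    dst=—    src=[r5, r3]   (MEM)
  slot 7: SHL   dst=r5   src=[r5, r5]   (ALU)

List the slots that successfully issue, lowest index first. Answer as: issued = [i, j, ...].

issued = [0, 1, 2, 3]

  0. MEM ⇒ go  {2A/1Mu/1Ld/1B | 5r 3w}
  1. ALU→r5 ⇒ go  {1A/1Mu/1Ld/1B | 4r 2w}
  2. MUL→r2 ⇒ go  {1A/0Mu/1Ld/1B | 2r 1w}
  3. ALU→r0 ⇒ go  {0A/0Mu/1Ld/1B | 0r 0w}
  4. MUL→r5 ⇒ no(FU)  {0A/0Mu/1Ld/1B | 0r 0w}
  5. ALU→r5 ⇒ no(FU)  {0A/0Mu/1Ld/1B | 0r 0w}
  6. MEM ⇒ no(RD_PORT)  {0A/0Mu/1Ld/1B | 0r 0w}
  7. ALU→r5 ⇒ no(FU)  {0A/0Mu/1Ld/1B | 0r 0w}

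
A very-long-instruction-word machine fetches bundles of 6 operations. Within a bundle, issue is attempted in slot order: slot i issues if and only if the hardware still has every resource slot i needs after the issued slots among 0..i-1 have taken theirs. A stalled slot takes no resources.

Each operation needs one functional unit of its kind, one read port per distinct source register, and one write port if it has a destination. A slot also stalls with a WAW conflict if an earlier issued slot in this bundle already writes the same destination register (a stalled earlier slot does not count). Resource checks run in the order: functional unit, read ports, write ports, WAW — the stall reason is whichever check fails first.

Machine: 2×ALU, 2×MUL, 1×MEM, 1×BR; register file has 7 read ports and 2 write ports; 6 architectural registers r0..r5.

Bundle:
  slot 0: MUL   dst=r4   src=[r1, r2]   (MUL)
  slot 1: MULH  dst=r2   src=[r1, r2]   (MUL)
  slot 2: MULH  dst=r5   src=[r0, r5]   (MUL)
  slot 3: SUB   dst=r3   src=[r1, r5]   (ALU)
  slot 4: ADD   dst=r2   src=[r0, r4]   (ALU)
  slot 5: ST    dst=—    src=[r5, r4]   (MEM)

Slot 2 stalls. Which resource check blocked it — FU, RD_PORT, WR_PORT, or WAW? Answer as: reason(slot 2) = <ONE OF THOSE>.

(0) want 1×MUL +2rd +1wr — yes → AL2|MU1|ME1|BR1|rd5|wr1
(1) want 1×MUL +2rd +1wr — yes → AL2|MU0|ME1|BR1|rd3|wr0
(2) want 1×MUL +2rd +1wr — FU → AL2|MU0|ME1|BR1|rd3|wr0
(3) want 1×ALU +2rd +1wr — WR_PORT → AL2|MU0|ME1|BR1|rd3|wr0
(4) want 1×ALU +2rd +1wr — WR_PORT → AL2|MU0|ME1|BR1|rd3|wr0
(5) want 1×MEM +2rd +0wr — yes → AL2|MU0|ME0|BR1|rd1|wr0

reason(slot 2) = FU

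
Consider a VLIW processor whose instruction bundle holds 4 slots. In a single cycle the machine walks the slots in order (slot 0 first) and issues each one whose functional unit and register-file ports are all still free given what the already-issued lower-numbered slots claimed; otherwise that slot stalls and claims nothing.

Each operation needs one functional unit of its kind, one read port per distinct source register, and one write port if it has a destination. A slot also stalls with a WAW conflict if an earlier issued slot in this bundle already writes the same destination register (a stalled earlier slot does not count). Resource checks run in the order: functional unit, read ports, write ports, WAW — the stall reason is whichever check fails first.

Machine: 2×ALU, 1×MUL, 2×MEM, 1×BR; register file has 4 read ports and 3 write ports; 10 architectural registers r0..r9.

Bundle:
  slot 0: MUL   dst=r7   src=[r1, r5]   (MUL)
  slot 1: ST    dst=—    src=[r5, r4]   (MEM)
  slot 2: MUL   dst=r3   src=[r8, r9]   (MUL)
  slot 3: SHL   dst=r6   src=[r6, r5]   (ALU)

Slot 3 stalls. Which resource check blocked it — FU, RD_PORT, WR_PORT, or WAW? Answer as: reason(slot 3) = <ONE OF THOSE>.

reason(slot 3) = RD_PORT

slot 0 (MUL): ISSUE — free A2,Mu0,Ld2,B1 rp2 wp2
slot 1 (MEM): ISSUE — free A2,Mu0,Ld1,B1 rp0 wp2
slot 2 (MUL): stall FU — free A2,Mu0,Ld1,B1 rp0 wp2
slot 3 (ALU): stall RD_PORT — free A2,Mu0,Ld1,B1 rp0 wp2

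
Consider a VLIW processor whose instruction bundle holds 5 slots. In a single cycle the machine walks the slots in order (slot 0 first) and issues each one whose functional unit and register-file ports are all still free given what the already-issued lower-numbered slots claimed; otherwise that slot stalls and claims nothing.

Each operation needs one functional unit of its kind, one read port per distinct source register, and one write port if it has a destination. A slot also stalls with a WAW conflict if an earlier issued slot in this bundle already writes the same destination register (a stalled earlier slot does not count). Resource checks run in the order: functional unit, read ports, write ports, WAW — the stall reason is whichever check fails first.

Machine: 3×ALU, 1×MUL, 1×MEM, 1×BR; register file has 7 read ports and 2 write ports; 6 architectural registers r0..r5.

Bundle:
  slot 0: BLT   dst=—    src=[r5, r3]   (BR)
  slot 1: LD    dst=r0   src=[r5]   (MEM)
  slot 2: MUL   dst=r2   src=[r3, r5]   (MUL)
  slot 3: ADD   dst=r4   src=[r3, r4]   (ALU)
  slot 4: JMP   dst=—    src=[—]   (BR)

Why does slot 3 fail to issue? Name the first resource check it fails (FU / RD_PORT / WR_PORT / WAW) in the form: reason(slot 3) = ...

reason(slot 3) = WR_PORT

[0] BR needs rd=2 wr=0: ok; after: ALU=3 MUL=1 MEM=1 BR=0, R=5, W=2
[1] MEM needs rd=1 wr=1: ok; after: ALU=3 MUL=1 MEM=0 BR=0, R=4, W=1
[2] MUL needs rd=2 wr=1: ok; after: ALU=3 MUL=0 MEM=0 BR=0, R=2, W=0
[3] ALU needs rd=2 wr=1: WR_PORT; after: ALU=3 MUL=0 MEM=0 BR=0, R=2, W=0
[4] BR needs rd=0 wr=0: FU; after: ALU=3 MUL=0 MEM=0 BR=0, R=2, W=0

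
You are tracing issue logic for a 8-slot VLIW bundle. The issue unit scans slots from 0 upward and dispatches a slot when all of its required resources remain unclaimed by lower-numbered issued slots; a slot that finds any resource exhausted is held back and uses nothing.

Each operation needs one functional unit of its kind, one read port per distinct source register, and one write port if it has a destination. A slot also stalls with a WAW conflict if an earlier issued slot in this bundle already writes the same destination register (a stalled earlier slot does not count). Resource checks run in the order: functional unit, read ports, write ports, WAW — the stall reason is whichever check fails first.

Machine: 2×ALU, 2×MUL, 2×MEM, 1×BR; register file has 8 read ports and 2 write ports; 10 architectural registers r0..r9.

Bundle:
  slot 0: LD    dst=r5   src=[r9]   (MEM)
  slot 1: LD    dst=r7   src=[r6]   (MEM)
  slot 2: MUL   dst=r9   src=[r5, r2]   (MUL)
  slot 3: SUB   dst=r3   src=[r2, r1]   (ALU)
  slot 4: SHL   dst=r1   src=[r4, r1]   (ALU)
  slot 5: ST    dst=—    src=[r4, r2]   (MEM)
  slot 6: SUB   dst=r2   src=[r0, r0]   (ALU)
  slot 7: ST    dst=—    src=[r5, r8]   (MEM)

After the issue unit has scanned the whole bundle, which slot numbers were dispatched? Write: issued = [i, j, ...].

issued = [0, 1]

  0. MEM→r5 ⇒ go  {2A/2Mu/1Ld/1B | 7r 1w}
  1. MEM→r7 ⇒ go  {2A/2Mu/0Ld/1B | 6r 0w}
  2. MUL→r9 ⇒ no(WR_PORT)  {2A/2Mu/0Ld/1B | 6r 0w}
  3. ALU→r3 ⇒ no(WR_PORT)  {2A/2Mu/0Ld/1B | 6r 0w}
  4. ALU→r1 ⇒ no(WR_PORT)  {2A/2Mu/0Ld/1B | 6r 0w}
  5. MEM ⇒ no(FU)  {2A/2Mu/0Ld/1B | 6r 0w}
  6. ALU→r2 ⇒ no(WR_PORT)  {2A/2Mu/0Ld/1B | 6r 0w}
  7. MEM ⇒ no(FU)  {2A/2Mu/0Ld/1B | 6r 0w}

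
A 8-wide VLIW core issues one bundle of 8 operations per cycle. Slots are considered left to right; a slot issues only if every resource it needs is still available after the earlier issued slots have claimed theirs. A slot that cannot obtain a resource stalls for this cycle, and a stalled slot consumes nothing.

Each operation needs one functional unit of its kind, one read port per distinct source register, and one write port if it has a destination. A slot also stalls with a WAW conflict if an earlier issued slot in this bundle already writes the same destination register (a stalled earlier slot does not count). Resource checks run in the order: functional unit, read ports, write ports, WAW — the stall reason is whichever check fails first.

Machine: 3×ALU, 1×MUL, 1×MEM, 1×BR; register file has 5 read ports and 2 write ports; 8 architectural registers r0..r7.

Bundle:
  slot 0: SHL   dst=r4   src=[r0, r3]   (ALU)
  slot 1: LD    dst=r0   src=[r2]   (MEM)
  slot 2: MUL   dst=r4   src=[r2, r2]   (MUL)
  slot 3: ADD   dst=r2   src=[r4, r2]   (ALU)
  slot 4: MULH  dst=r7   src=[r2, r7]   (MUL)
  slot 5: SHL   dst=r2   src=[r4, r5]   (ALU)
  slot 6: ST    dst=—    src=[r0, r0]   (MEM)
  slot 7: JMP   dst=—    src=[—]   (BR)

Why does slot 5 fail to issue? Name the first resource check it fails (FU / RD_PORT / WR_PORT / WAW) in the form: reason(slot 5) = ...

reason(slot 5) = WR_PORT

[0] ALU needs rd=2 wr=1: ok; after: ALU=2 MUL=1 MEM=1 BR=1, R=3, W=1
[1] MEM needs rd=1 wr=1: ok; after: ALU=2 MUL=1 MEM=0 BR=1, R=2, W=0
[2] MUL needs rd=1 wr=1: WR_PORT; after: ALU=2 MUL=1 MEM=0 BR=1, R=2, W=0
[3] ALU needs rd=2 wr=1: WR_PORT; after: ALU=2 MUL=1 MEM=0 BR=1, R=2, W=0
[4] MUL needs rd=2 wr=1: WR_PORT; after: ALU=2 MUL=1 MEM=0 BR=1, R=2, W=0
[5] ALU needs rd=2 wr=1: WR_PORT; after: ALU=2 MUL=1 MEM=0 BR=1, R=2, W=0
[6] MEM needs rd=1 wr=0: FU; after: ALU=2 MUL=1 MEM=0 BR=1, R=2, W=0
[7] BR needs rd=0 wr=0: ok; after: ALU=2 MUL=1 MEM=0 BR=0, R=2, W=0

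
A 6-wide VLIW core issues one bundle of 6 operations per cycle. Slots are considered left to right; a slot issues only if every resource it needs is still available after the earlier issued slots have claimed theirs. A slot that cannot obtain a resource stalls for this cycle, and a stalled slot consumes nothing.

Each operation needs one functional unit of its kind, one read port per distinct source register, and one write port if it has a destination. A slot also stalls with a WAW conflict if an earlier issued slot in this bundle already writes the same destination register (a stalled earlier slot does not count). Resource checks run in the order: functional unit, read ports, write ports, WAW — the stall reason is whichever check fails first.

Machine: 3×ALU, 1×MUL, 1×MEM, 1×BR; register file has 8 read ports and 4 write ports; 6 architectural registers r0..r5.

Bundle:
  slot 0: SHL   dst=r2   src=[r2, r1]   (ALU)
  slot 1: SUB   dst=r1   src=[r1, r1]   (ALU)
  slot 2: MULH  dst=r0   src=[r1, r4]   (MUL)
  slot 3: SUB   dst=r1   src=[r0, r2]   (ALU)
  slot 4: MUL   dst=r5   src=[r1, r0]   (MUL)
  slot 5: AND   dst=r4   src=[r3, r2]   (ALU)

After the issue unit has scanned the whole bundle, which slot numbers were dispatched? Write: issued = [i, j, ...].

#0 ALU src=r2,r1 dispatched  <A:2 Mu:1 Ld:1 B:1 rd:6 wr:3>
#1 ALU src=r1,r1 dispatched  <A:1 Mu:1 Ld:1 B:1 rd:5 wr:2>
#2 MUL src=r1,r4 dispatched  <A:1 Mu:0 Ld:1 B:1 rd:3 wr:1>
#3 ALU src=r0,r2 held:WAW  <A:1 Mu:0 Ld:1 B:1 rd:3 wr:1>
#4 MUL src=r1,r0 held:FU  <A:1 Mu:0 Ld:1 B:1 rd:3 wr:1>
#5 ALU src=r3,r2 dispatched  <A:0 Mu:0 Ld:1 B:1 rd:1 wr:0>

issued = [0, 1, 2, 5]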